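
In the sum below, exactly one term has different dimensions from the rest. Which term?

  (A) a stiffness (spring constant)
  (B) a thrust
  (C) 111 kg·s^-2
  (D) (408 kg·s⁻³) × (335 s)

(B)

Reduce each to base SI dimensions:
  (A) [stiffness (spring constant)] = kg·s⁻²
  (B) [thrust] = kg·m·s⁻²
  (C) kg·s⁻²
  (D) [kg·s⁻³] · [s] = kg·s⁻²
All reduce to kg·s⁻² except (B), which is kg·m·s⁻².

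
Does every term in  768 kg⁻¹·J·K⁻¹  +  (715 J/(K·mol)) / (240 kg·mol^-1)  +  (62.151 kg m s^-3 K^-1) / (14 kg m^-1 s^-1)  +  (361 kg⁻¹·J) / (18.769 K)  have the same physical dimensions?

Yes

In SI base units:
  768 kg⁻¹·J·K⁻¹:  J·kg⁻¹·K⁻¹ = N·m·kg⁻¹·K⁻¹ = m²·s⁻²·K⁻¹
  (715 J/(K·mol)) / (240 kg·mol^-1):  [kg·m²·s⁻²·K⁻¹·mol⁻¹] / [kg·mol⁻¹] = m²·s⁻²·K⁻¹
  (62.151 kg m s^-3 K^-1) / (14 kg m^-1 s^-1):  [kg·m·s⁻³·K⁻¹] / [kg·m⁻¹·s⁻¹] = m²·s⁻²·K⁻¹
  (361 kg⁻¹·J) / (18.769 K):  [m²·s⁻²] / [K] = m²·s⁻²·K⁻¹
Every term reduces to m²·s⁻²·K⁻¹.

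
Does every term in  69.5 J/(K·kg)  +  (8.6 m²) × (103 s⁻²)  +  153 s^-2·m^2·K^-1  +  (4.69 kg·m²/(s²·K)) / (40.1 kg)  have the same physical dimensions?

No

Work out the base dimensions of each:
  69.5 J/(K·kg):  J·kg⁻¹·K⁻¹ = N·m·kg⁻¹·K⁻¹ = m²·s⁻²·K⁻¹
  (8.6 m²) × (103 s⁻²):  [m²] · [s⁻²] = m²·s⁻²
  153 s^-2·m^2·K^-1:  m²·s⁻²·K⁻¹
  (4.69 kg·m²/(s²·K)) / (40.1 kg):  [kg·m²·s⁻²·K⁻¹] / [kg] = m²·s⁻²·K⁻¹
The terms do not share a single dimension (m²·s⁻² vs m²·s⁻²·K⁻¹).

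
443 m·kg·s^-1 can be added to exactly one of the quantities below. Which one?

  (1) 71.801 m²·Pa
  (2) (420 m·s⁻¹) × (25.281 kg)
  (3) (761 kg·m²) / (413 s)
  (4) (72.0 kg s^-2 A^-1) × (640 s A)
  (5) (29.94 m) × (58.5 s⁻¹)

Reference: kg·m·s⁻¹.
Each option:
  (1) Pa·m² = N·m⁻²·m² = kg·m·s⁻²
  (2) [m·s⁻¹] · [kg] = kg·m·s⁻¹  ← same
  (3) [kg·m²] / [s] = kg·m²·s⁻¹
  (4) [kg·s⁻²·A⁻¹] · [s·A] = kg·s⁻¹
  (5) [m] · [s⁻¹] = m·s⁻¹
Only (2) matches kg·m·s⁻¹.

(2)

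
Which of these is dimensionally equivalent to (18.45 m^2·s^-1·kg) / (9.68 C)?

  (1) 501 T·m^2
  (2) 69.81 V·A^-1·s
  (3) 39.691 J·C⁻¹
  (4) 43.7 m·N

(1)

Reference: [kg·m²·s⁻¹] / [s·A] = kg·m²·s⁻²·A⁻¹.
Each option:
  (1) T·m² = Wb·m⁻²·m² = kg·m²·s⁻²·A⁻¹  ← same
  (2) V·s·A⁻¹ = J·C⁻¹·s·A⁻¹ = kg·m²·s⁻²·A⁻²
  (3) J·C⁻¹ = N·m·(s·A)⁻¹ = kg·m²·s⁻³·A⁻¹
  (4) N·m = kg·m·s⁻²·m = kg·m²·s⁻²
Only (1) matches kg·m²·s⁻²·A⁻¹.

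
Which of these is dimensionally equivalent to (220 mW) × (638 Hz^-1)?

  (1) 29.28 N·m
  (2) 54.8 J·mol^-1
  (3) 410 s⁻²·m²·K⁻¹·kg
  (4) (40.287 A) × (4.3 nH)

(1)

Reference: [kg·m²·s⁻³] · [s] = kg·m²·s⁻².
Each option:
  (1) N·m = kg·m·s⁻²·m = kg·m²·s⁻²  ← same
  (2) J·mol⁻¹ = N·m·mol⁻¹ = kg·m²·s⁻²·mol⁻¹
  (3) kg·m²·s⁻²·K⁻¹
  (4) [A] · [kg·m²·s⁻²·A⁻²] = kg·m²·s⁻²·A⁻¹
Only (1) matches kg·m²·s⁻².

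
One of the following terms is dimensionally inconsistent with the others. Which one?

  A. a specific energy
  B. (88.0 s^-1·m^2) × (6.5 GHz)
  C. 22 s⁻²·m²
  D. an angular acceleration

D.

In SI base units:
  A. [specific energy] = m²·s⁻²
  B. [m²·s⁻¹] · [s⁻¹] = m²·s⁻²
  C. m²·s⁻²
  D. [angular acceleration] = s⁻²
All reduce to m²·s⁻² except D., which is s⁻².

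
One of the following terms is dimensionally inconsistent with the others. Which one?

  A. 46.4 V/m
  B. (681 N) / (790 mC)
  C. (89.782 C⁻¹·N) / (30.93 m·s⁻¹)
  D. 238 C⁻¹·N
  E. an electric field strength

Dimensions:
  A. V·m⁻¹ = J·C⁻¹·m⁻¹ = kg·m·s⁻³·A⁻¹
  B. [kg·m·s⁻²] / [s·A] = kg·m·s⁻³·A⁻¹
  C. [kg·m·s⁻³·A⁻¹] / [m·s⁻¹] = kg·s⁻²·A⁻¹
  D. N·C⁻¹ = kg·m·s⁻²·(s·A)⁻¹ = kg·m·s⁻³·A⁻¹
  E. [electric field strength] = kg·m·s⁻³·A⁻¹
All reduce to kg·m·s⁻³·A⁻¹ except C., which is kg·s⁻²·A⁻¹.

C.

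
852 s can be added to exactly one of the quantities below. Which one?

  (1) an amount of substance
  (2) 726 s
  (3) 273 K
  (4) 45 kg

(2)

Reference: s.
Each option:
  (1) [amount of substance] = mol
  (2) s  ← same
  (3) K
  (4) kg
Only (2) matches s.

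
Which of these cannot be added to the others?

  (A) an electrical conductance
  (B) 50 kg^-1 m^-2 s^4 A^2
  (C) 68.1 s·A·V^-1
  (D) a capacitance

Work out the base dimensions of each:
  (A) [electrical conductance] = kg⁻¹·m⁻²·s³·A²
  (B) kg⁻¹·m⁻²·s⁴·A²
  (C) A·s·V⁻¹ = A·s·(J·C⁻¹)⁻¹ = kg⁻¹·m⁻²·s⁴·A²
  (D) [capacitance] = kg⁻¹·m⁻²·s⁴·A²
All reduce to kg⁻¹·m⁻²·s⁴·A² except (A), which is kg⁻¹·m⁻²·s³·A².

(A)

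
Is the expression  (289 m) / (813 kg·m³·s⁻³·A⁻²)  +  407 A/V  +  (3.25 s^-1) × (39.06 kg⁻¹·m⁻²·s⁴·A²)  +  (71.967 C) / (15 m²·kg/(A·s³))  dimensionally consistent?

Reduce each to base SI dimensions:
  (289 m) / (813 kg·m³·s⁻³·A⁻²):  [m] / [kg·m³·s⁻³·A⁻²] = kg⁻¹·m⁻²·s³·A²
  407 A/V:  A·V⁻¹ = A·(J·C⁻¹)⁻¹ = kg⁻¹·m⁻²·s³·A²
  (3.25 s^-1) × (39.06 kg⁻¹·m⁻²·s⁴·A²):  [s⁻¹] · [kg⁻¹·m⁻²·s⁴·A²] = kg⁻¹·m⁻²·s³·A²
  (71.967 C) / (15 m²·kg/(A·s³)):  [s·A] / [kg·m²·s⁻³·A⁻¹] = kg⁻¹·m⁻²·s⁴·A²
The terms do not share a single dimension (kg⁻¹·m⁻²·s³·A² vs kg⁻¹·m⁻²·s⁴·A²).

No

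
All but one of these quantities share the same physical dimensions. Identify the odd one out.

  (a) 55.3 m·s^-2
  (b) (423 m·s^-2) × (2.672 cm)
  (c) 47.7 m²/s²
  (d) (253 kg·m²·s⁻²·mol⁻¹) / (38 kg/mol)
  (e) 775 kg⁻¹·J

Expand each in SI base units:
  (a) m·s⁻²
  (b) [m·s⁻²] · [m] = m²·s⁻²
  (c) m²·s⁻²
  (d) [kg·m²·s⁻²·mol⁻¹] / [kg·mol⁻¹] = m²·s⁻²
  (e) J·kg⁻¹ = N·m·kg⁻¹ = m²·s⁻²
All reduce to m²·s⁻² except (a), which is m·s⁻².

(a)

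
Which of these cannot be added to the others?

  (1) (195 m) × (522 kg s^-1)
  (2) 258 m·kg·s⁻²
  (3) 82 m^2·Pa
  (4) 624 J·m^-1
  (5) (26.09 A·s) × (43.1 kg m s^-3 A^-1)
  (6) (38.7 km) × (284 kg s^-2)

(1)

Reduce each to base SI dimensions:
  (1) [m] · [kg·s⁻¹] = kg·m·s⁻¹
  (2) kg·m·s⁻²
  (3) Pa·m² = N·m⁻²·m² = kg·m·s⁻²
  (4) J·m⁻¹ = N·m·m⁻¹ = kg·m·s⁻²
  (5) [s·A] · [kg·m·s⁻³·A⁻¹] = kg·m·s⁻²
  (6) [m] · [kg·s⁻²] = kg·m·s⁻²
All reduce to kg·m·s⁻² except (1), which is kg·m·s⁻¹.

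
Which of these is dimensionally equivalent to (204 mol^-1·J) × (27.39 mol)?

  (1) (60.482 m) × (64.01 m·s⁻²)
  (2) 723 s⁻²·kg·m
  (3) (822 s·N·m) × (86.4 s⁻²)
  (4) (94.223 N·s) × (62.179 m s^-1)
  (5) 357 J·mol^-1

(4)

Reference: [kg·m²·s⁻²·mol⁻¹] · [mol] = kg·m²·s⁻².
Each option:
  (1) [m] · [m·s⁻²] = m²·s⁻²
  (2) kg·m·s⁻²
  (3) [kg·m²·s⁻¹] · [s⁻²] = kg·m²·s⁻³
  (4) [kg·m·s⁻¹] · [m·s⁻¹] = kg·m²·s⁻²  ← same
  (5) J·mol⁻¹ = N·m·mol⁻¹ = kg·m²·s⁻²·mol⁻¹
Only (4) matches kg·m²·s⁻².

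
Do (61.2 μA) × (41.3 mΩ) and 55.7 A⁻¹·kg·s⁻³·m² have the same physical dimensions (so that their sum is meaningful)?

In SI base units:
  (61.2 μA) × (41.3 mΩ):  [A] · [kg·m²·s⁻³·A⁻²] = kg·m²·s⁻³·A⁻¹
  55.7 A⁻¹·kg·s⁻³·m²:  kg·m²·s⁻³·A⁻¹
Both are kg·m²·s⁻³·A⁻¹, so they have the same dimensions and can be added.

Yes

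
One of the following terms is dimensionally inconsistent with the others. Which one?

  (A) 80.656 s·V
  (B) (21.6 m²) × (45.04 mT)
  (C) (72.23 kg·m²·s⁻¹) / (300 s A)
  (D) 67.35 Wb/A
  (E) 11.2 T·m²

Expand each in SI base units:
  (A) V·s = J·C⁻¹·s = kg·m²·s⁻²·A⁻¹
  (B) [m²] · [kg·s⁻²·A⁻¹] = kg·m²·s⁻²·A⁻¹
  (C) [kg·m²·s⁻¹] / [s·A] = kg·m²·s⁻²·A⁻¹
  (D) Wb·A⁻¹ = V·s·A⁻¹ = kg·m²·s⁻²·A⁻²
  (E) T·m² = Wb·m⁻²·m² = kg·m²·s⁻²·A⁻¹
All reduce to kg·m²·s⁻²·A⁻¹ except (D), which is kg·m²·s⁻²·A⁻².

(D)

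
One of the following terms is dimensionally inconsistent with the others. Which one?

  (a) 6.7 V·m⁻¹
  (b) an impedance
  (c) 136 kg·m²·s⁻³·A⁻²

Expand each in SI base units:
  (a) V·m⁻¹ = J·C⁻¹·m⁻¹ = kg·m·s⁻³·A⁻¹
  (b) [impedance] = kg·m²·s⁻³·A⁻²
  (c) kg·m²·s⁻³·A⁻²
All reduce to kg·m²·s⁻³·A⁻² except (a), which is kg·m·s⁻³·A⁻¹.

(a)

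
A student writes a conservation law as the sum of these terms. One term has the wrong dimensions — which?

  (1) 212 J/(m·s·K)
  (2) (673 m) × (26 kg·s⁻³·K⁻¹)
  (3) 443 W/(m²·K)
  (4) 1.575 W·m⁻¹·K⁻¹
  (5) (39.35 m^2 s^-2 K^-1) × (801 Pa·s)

(3)

In SI base units:
  (1) J·s⁻¹·m⁻¹·K⁻¹ = N·m·s⁻¹·m⁻¹·K⁻¹ = kg·m·s⁻³·K⁻¹
  (2) [m] · [kg·s⁻³·K⁻¹] = kg·m·s⁻³·K⁻¹
  (3) W·m⁻²·K⁻¹ = J·s⁻¹·m⁻²·K⁻¹ = kg·s⁻³·K⁻¹
  (4) W·m⁻¹·K⁻¹ = J·s⁻¹·m⁻¹·K⁻¹ = kg·m·s⁻³·K⁻¹
  (5) [m²·s⁻²·K⁻¹] · [kg·m⁻¹·s⁻¹] = kg·m·s⁻³·K⁻¹
All reduce to kg·m·s⁻³·K⁻¹ except (3), which is kg·s⁻³·K⁻¹.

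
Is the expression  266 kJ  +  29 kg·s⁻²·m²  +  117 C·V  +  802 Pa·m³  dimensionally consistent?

In SI base units:
  266 kJ:  J = N·m = kg·m²·s⁻²
  29 kg·s⁻²·m²:  kg·m²·s⁻²
  117 C·V:  C·V = s·A·J·C⁻¹ = kg·m²·s⁻²
  802 Pa·m³:  Pa·m³ = N·m⁻²·m³ = kg·m²·s⁻²
Every term reduces to kg·m²·s⁻².

Yes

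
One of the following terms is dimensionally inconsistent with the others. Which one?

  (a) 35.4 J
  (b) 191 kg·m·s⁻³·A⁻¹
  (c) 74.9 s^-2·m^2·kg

(b)

Expand each in SI base units:
  (a) J = N·m = kg·m²·s⁻²
  (b) kg·m·s⁻³·A⁻¹
  (c) kg·m²·s⁻²
All reduce to kg·m²·s⁻² except (b), which is kg·m·s⁻³·A⁻¹.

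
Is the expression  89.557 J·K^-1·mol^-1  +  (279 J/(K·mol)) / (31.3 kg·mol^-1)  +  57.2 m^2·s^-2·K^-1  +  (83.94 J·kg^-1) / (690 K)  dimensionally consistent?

No

Dimensions:
  89.557 J·K^-1·mol^-1:  J·mol⁻¹·K⁻¹ = N·m·mol⁻¹·K⁻¹ = kg·m²·s⁻²·K⁻¹·mol⁻¹
  (279 J/(K·mol)) / (31.3 kg·mol^-1):  [kg·m²·s⁻²·K⁻¹·mol⁻¹] / [kg·mol⁻¹] = m²·s⁻²·K⁻¹
  57.2 m^2·s^-2·K^-1:  m²·s⁻²·K⁻¹
  (83.94 J·kg^-1) / (690 K):  [m²·s⁻²] / [K] = m²·s⁻²·K⁻¹
The terms do not share a single dimension (kg·m²·s⁻²·K⁻¹·mol⁻¹ vs m²·s⁻²·K⁻¹).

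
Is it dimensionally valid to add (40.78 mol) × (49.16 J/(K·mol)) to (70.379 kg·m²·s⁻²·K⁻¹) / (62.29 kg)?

In SI base units:
  (40.78 mol) × (49.16 J/(K·mol)):  [mol] · [kg·m²·s⁻²·K⁻¹·mol⁻¹] = kg·m²·s⁻²·K⁻¹
  (70.379 kg·m²·s⁻²·K⁻¹) / (62.29 kg):  [kg·m²·s⁻²·K⁻¹] / [kg] = m²·s⁻²·K⁻¹
kg·m²·s⁻²·K⁻¹ ≠ m²·s⁻²·K⁻¹, so they cannot be added.

No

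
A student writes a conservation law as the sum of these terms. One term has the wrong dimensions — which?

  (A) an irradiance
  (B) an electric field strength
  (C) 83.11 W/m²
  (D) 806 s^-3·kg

In SI base units:
  (A) [irradiance] = kg·s⁻³
  (B) [electric field strength] = kg·m·s⁻³·A⁻¹
  (C) W·m⁻² = J·s⁻¹·m⁻² = kg·s⁻³
  (D) kg·s⁻³
All reduce to kg·s⁻³ except (B), which is kg·m·s⁻³·A⁻¹.

(B)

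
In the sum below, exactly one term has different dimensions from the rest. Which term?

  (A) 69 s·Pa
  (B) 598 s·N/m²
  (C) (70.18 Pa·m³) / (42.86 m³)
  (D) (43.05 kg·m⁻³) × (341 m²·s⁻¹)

Work out the base dimensions of each:
  (A) Pa·s = N·m⁻²·s = kg·m⁻¹·s⁻¹
  (B) N·s·m⁻² = kg·m·s⁻²·s·m⁻² = kg·m⁻¹·s⁻¹
  (C) [kg·m²·s⁻²] / [m³] = kg·m⁻¹·s⁻²
  (D) [kg·m⁻³] · [m²·s⁻¹] = kg·m⁻¹·s⁻¹
All reduce to kg·m⁻¹·s⁻¹ except (C), which is kg·m⁻¹·s⁻².

(C)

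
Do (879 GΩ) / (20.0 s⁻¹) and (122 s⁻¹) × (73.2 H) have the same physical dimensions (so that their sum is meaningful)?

No

In SI base units:
  (879 GΩ) / (20.0 s⁻¹):  [kg·m²·s⁻³·A⁻²] / [s⁻¹] = kg·m²·s⁻²·A⁻²
  (122 s⁻¹) × (73.2 H):  [s⁻¹] · [kg·m²·s⁻²·A⁻²] = kg·m²·s⁻³·A⁻²
kg·m²·s⁻²·A⁻² ≠ kg·m²·s⁻³·A⁻², so they cannot be added.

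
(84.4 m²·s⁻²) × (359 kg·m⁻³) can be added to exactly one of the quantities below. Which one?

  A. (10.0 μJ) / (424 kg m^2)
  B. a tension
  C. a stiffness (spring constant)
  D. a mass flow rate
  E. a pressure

Reference: [m²·s⁻²] · [kg·m⁻³] = kg·m⁻¹·s⁻².
Each option:
  A. [kg·m²·s⁻²] / [kg·m²] = s⁻²
  B. [tension] = kg·m·s⁻²
  C. [stiffness (spring constant)] = kg·s⁻²
  D. [mass flow rate] = kg·s⁻¹
  E. [pressure] = kg·m⁻¹·s⁻²  ← same
Only E. matches kg·m⁻¹·s⁻².

E.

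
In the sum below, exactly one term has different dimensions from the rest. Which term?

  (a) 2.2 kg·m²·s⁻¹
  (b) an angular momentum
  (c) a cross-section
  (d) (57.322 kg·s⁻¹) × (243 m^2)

(c)

Dimensions:
  (a) kg·m²·s⁻¹
  (b) [angular momentum] = kg·m²·s⁻¹
  (c) [cross-section] = m²
  (d) [kg·s⁻¹] · [m²] = kg·m²·s⁻¹
All reduce to kg·m²·s⁻¹ except (c), which is m².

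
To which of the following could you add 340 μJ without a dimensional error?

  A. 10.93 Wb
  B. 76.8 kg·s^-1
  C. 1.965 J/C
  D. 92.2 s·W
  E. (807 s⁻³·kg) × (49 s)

D.

Reference: J = N·m = kg·m²·s⁻².
Each option:
  A. Wb = V·s = kg·m²·s⁻²·A⁻¹
  B. kg·s⁻¹
  C. J·C⁻¹ = N·m·(s·A)⁻¹ = kg·m²·s⁻³·A⁻¹
  D. W·s = J·s⁻¹·s = kg·m²·s⁻²  ← same
  E. [kg·s⁻³] · [s] = kg·s⁻²
Only D. matches kg·m²·s⁻².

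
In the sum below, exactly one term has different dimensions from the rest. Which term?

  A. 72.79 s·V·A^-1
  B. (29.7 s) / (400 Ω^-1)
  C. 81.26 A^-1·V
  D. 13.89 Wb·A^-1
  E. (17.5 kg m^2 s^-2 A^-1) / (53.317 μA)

C.

Work out the base dimensions of each:
  A. V·s·A⁻¹ = J·C⁻¹·s·A⁻¹ = kg·m²·s⁻²·A⁻²
  B. [s] / [kg⁻¹·m⁻²·s³·A²] = kg·m²·s⁻²·A⁻²
  C. V·A⁻¹ = J·C⁻¹·A⁻¹ = kg·m²·s⁻³·A⁻²
  D. Wb·A⁻¹ = V·s·A⁻¹ = kg·m²·s⁻²·A⁻²
  E. [kg·m²·s⁻²·A⁻¹] / [A] = kg·m²·s⁻²·A⁻²
All reduce to kg·m²·s⁻²·A⁻² except C., which is kg·m²·s⁻³·A⁻².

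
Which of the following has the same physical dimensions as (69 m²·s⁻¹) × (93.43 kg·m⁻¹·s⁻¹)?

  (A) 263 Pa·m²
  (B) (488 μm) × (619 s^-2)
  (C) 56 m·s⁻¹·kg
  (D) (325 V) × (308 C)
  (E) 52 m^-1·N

Reference: [m²·s⁻¹] · [kg·m⁻¹·s⁻¹] = kg·m·s⁻².
Each option:
  (A) Pa·m² = N·m⁻²·m² = kg·m·s⁻²  ← same
  (B) [m] · [s⁻²] = m·s⁻²
  (C) kg·m·s⁻¹
  (D) [kg·m²·s⁻³·A⁻¹] · [s·A] = kg·m²·s⁻²
  (E) N·m⁻¹ = kg·m·s⁻²·m⁻¹ = kg·s⁻²
Only (A) matches kg·m·s⁻².

(A)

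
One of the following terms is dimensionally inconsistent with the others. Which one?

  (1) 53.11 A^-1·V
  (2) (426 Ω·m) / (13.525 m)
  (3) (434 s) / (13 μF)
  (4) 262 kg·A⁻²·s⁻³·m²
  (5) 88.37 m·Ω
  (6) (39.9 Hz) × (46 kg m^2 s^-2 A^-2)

(5)

Reduce each to base SI dimensions:
  (1) V·A⁻¹ = J·C⁻¹·A⁻¹ = kg·m²·s⁻³·A⁻²
  (2) [kg·m³·s⁻³·A⁻²] / [m] = kg·m²·s⁻³·A⁻²
  (3) [s] / [kg⁻¹·m⁻²·s⁴·A²] = kg·m²·s⁻³·A⁻²
  (4) kg·m²·s⁻³·A⁻²
  (5) Ω·m = V·A⁻¹·m = kg·m³·s⁻³·A⁻²
  (6) [s⁻¹] · [kg·m²·s⁻²·A⁻²] = kg·m²·s⁻³·A⁻²
All reduce to kg·m²·s⁻³·A⁻² except (5), which is kg·m³·s⁻³·A⁻².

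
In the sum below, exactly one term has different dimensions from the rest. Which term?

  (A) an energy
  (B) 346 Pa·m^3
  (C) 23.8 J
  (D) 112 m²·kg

Dimensions:
  (A) [energy] = kg·m²·s⁻²
  (B) Pa·m³ = N·m⁻²·m³ = kg·m²·s⁻²
  (C) J = N·m = kg·m²·s⁻²
  (D) kg·m²
All reduce to kg·m²·s⁻² except (D), which is kg·m².

(D)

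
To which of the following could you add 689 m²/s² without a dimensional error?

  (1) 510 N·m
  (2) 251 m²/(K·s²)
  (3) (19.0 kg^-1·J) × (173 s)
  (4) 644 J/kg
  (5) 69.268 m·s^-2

(4)

Reference: m²·s⁻².
Each option:
  (1) N·m = kg·m·s⁻²·m = kg·m²·s⁻²
  (2) m²·s⁻²·K⁻¹
  (3) [m²·s⁻²] · [s] = m²·s⁻¹
  (4) J·kg⁻¹ = N·m·kg⁻¹ = m²·s⁻²  ← same
  (5) m·s⁻²
Only (4) matches m²·s⁻².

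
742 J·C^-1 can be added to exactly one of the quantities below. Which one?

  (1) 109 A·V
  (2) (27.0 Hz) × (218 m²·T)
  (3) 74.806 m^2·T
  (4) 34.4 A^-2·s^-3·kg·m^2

(2)

Reference: J·C⁻¹ = N·m·(s·A)⁻¹ = kg·m²·s⁻³·A⁻¹.
Each option:
  (1) V·A = J·C⁻¹·A = kg·m²·s⁻³
  (2) [s⁻¹] · [kg·m²·s⁻²·A⁻¹] = kg·m²·s⁻³·A⁻¹  ← same
  (3) T·m² = Wb·m⁻²·m² = kg·m²·s⁻²·A⁻¹
  (4) kg·m²·s⁻³·A⁻²
Only (2) matches kg·m²·s⁻³·A⁻¹.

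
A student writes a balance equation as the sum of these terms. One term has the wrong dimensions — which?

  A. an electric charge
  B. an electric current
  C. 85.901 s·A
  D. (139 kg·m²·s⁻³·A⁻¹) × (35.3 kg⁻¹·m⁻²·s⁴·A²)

B.

Dimensions:
  A. [electric charge] = s·A
  B. [electric current] = A
  C. A·s = s·A
  D. [kg·m²·s⁻³·A⁻¹] · [kg⁻¹·m⁻²·s⁴·A²] = s·A
All reduce to s·A except B., which is A.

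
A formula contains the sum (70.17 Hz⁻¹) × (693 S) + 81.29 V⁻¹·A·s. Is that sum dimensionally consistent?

Work out the base dimensions of each:
  (70.17 Hz⁻¹) × (693 S):  [s] · [kg⁻¹·m⁻²·s³·A²] = kg⁻¹·m⁻²·s⁴·A²
  81.29 V⁻¹·A·s:  A·s·V⁻¹ = A·s·(J·C⁻¹)⁻¹ = kg⁻¹·m⁻²·s⁴·A²
Both are kg⁻¹·m⁻²·s⁴·A², so they have the same dimensions and can be added.

Yes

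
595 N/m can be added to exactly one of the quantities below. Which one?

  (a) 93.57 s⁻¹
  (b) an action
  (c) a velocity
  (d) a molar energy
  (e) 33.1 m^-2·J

Reference: N·m⁻¹ = kg·m·s⁻²·m⁻¹ = kg·s⁻².
Each option:
  (a) s⁻¹
  (b) [action] = kg·m²·s⁻¹
  (c) [velocity] = m·s⁻¹
  (d) [molar energy] = kg·m²·s⁻²·mol⁻¹
  (e) J·m⁻² = N·m·m⁻² = kg·s⁻²  ← same
Only (e) matches kg·s⁻².

(e)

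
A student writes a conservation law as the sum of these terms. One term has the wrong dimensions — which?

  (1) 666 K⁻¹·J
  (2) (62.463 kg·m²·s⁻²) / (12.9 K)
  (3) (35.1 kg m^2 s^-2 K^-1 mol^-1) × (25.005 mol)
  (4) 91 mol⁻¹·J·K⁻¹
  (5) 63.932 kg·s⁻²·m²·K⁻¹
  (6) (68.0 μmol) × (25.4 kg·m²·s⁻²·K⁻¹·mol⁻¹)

Dimensions:
  (1) J·K⁻¹ = N·m·K⁻¹ = kg·m²·s⁻²·K⁻¹
  (2) [kg·m²·s⁻²] / [K] = kg·m²·s⁻²·K⁻¹
  (3) [kg·m²·s⁻²·K⁻¹·mol⁻¹] · [mol] = kg·m²·s⁻²·K⁻¹
  (4) J·mol⁻¹·K⁻¹ = N·m·mol⁻¹·K⁻¹ = kg·m²·s⁻²·K⁻¹·mol⁻¹
  (5) kg·m²·s⁻²·K⁻¹
  (6) [mol] · [kg·m²·s⁻²·K⁻¹·mol⁻¹] = kg·m²·s⁻²·K⁻¹
All reduce to kg·m²·s⁻²·K⁻¹ except (4), which is kg·m²·s⁻²·K⁻¹·mol⁻¹.

(4)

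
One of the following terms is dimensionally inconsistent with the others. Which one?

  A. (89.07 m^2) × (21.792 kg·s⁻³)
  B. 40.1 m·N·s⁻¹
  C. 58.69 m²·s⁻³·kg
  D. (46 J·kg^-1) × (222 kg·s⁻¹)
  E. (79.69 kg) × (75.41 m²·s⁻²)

E.

Reduce each to base SI dimensions:
  A. [m²] · [kg·s⁻³] = kg·m²·s⁻³
  B. N·m·s⁻¹ = kg·m·s⁻²·m·s⁻¹ = kg·m²·s⁻³
  C. kg·m²·s⁻³
  D. [m²·s⁻²] · [kg·s⁻¹] = kg·m²·s⁻³
  E. [kg] · [m²·s⁻²] = kg·m²·s⁻²
All reduce to kg·m²·s⁻³ except E., which is kg·m²·s⁻².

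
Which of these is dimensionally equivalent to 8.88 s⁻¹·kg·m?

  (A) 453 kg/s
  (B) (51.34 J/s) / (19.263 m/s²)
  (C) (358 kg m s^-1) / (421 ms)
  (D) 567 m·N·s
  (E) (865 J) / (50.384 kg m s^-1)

Reference: kg·m·s⁻¹.
Each option:
  (A) kg·s⁻¹
  (B) [kg·m²·s⁻³] / [m·s⁻²] = kg·m·s⁻¹  ← same
  (C) [kg·m·s⁻¹] / [s] = kg·m·s⁻²
  (D) N·m·s = kg·m·s⁻²·m·s = kg·m²·s⁻¹
  (E) [kg·m²·s⁻²] / [kg·m·s⁻¹] = m·s⁻¹
Only (B) matches kg·m·s⁻¹.

(B)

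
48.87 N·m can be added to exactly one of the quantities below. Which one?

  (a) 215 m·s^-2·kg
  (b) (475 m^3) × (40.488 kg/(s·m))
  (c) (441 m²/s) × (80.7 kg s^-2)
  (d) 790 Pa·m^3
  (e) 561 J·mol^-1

Reference: N·m = kg·m·s⁻²·m = kg·m²·s⁻².
Each option:
  (a) kg·m·s⁻²
  (b) [m³] · [kg·m⁻¹·s⁻¹] = kg·m²·s⁻¹
  (c) [m²·s⁻¹] · [kg·s⁻²] = kg·m²·s⁻³
  (d) Pa·m³ = N·m⁻²·m³ = kg·m²·s⁻²  ← same
  (e) J·mol⁻¹ = N·m·mol⁻¹ = kg·m²·s⁻²·mol⁻¹
Only (d) matches kg·m²·s⁻².

(d)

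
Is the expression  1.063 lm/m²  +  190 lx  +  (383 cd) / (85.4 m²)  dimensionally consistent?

Yes

Reduce each to base SI dimensions:
  1.063 lm/m²:  lm·m⁻² = cd·m⁻² = m⁻²·cd
  190 lx:  lx = lm·m⁻² = m⁻²·cd
  (383 cd) / (85.4 m²):  [cd] / [m²] = m⁻²·cd
Every term reduces to m⁻²·cd.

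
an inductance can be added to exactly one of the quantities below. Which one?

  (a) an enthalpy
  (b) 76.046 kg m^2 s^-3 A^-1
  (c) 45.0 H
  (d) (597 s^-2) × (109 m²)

Reference: [inductance] = kg·m²·s⁻²·A⁻².
Each option:
  (a) [enthalpy] = kg·m²·s⁻²
  (b) kg·m²·s⁻³·A⁻¹
  (c) H = V·s·A⁻¹ = kg·m²·s⁻²·A⁻²  ← same
  (d) [s⁻²] · [m²] = m²·s⁻²
Only (c) matches kg·m²·s⁻²·A⁻².

(c)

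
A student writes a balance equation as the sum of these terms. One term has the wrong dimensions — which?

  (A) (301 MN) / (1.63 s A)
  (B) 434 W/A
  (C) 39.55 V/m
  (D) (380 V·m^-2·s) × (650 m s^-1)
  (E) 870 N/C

(B)

Dimensions:
  (A) [kg·m·s⁻²] / [s·A] = kg·m·s⁻³·A⁻¹
  (B) W·A⁻¹ = J·s⁻¹·A⁻¹ = kg·m²·s⁻³·A⁻¹
  (C) V·m⁻¹ = J·C⁻¹·m⁻¹ = kg·m·s⁻³·A⁻¹
  (D) [kg·s⁻²·A⁻¹] · [m·s⁻¹] = kg·m·s⁻³·A⁻¹
  (E) N·C⁻¹ = kg·m·s⁻²·(s·A)⁻¹ = kg·m·s⁻³·A⁻¹
All reduce to kg·m·s⁻³·A⁻¹ except (B), which is kg·m²·s⁻³·A⁻¹.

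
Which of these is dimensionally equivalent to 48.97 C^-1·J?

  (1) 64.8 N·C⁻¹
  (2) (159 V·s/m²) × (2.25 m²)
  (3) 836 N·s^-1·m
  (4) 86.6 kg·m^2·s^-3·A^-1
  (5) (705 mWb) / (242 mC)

(4)

Reference: J·C⁻¹ = N·m·(s·A)⁻¹ = kg·m²·s⁻³·A⁻¹.
Each option:
  (1) N·C⁻¹ = kg·m·s⁻²·(s·A)⁻¹ = kg·m·s⁻³·A⁻¹
  (2) [kg·s⁻²·A⁻¹] · [m²] = kg·m²·s⁻²·A⁻¹
  (3) N·m·s⁻¹ = kg·m·s⁻²·m·s⁻¹ = kg·m²·s⁻³
  (4) kg·m²·s⁻³·A⁻¹  ← same
  (5) [kg·m²·s⁻²·A⁻¹] / [s·A] = kg·m²·s⁻³·A⁻²
Only (4) matches kg·m²·s⁻³·A⁻¹.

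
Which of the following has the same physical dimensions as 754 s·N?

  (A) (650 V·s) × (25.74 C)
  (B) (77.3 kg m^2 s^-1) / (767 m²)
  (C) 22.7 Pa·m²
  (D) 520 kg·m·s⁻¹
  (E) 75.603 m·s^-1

Reference: N·s = kg·m·s⁻²·s = kg·m·s⁻¹.
Each option:
  (A) [kg·m²·s⁻²·A⁻¹] · [s·A] = kg·m²·s⁻¹
  (B) [kg·m²·s⁻¹] / [m²] = kg·s⁻¹
  (C) Pa·m² = N·m⁻²·m² = kg·m·s⁻²
  (D) kg·m·s⁻¹  ← same
  (E) m·s⁻¹
Only (D) matches kg·m·s⁻¹.

(D)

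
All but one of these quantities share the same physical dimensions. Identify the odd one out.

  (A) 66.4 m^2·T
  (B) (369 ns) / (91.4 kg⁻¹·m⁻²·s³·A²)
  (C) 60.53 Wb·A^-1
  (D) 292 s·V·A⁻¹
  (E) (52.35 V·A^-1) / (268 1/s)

(A)

Reduce each to base SI dimensions:
  (A) T·m² = Wb·m⁻²·m² = kg·m²·s⁻²·A⁻¹
  (B) [s] / [kg⁻¹·m⁻²·s³·A²] = kg·m²·s⁻²·A⁻²
  (C) Wb·A⁻¹ = V·s·A⁻¹ = kg·m²·s⁻²·A⁻²
  (D) V·s·A⁻¹ = J·C⁻¹·s·A⁻¹ = kg·m²·s⁻²·A⁻²
  (E) [kg·m²·s⁻³·A⁻²] / [s⁻¹] = kg·m²·s⁻²·A⁻²
All reduce to kg·m²·s⁻²·A⁻² except (A), which is kg·m²·s⁻²·A⁻¹.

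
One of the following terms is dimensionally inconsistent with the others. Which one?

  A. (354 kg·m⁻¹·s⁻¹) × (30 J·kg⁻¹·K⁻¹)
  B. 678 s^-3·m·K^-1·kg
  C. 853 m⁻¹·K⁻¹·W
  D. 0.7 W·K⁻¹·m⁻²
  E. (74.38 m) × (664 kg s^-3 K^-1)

D.

Expand each in SI base units:
  A. [kg·m⁻¹·s⁻¹] · [m²·s⁻²·K⁻¹] = kg·m·s⁻³·K⁻¹
  B. kg·m·s⁻³·K⁻¹
  C. W·m⁻¹·K⁻¹ = J·s⁻¹·m⁻¹·K⁻¹ = kg·m·s⁻³·K⁻¹
  D. W·m⁻²·K⁻¹ = J·s⁻¹·m⁻²·K⁻¹ = kg·s⁻³·K⁻¹
  E. [m] · [kg·s⁻³·K⁻¹] = kg·m·s⁻³·K⁻¹
All reduce to kg·m·s⁻³·K⁻¹ except D., which is kg·s⁻³·K⁻¹.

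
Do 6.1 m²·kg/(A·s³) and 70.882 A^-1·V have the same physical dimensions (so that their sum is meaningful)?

No

In SI base units:
  6.1 m²·kg/(A·s³):  kg·m²·s⁻³·A⁻¹
  70.882 A^-1·V:  V·A⁻¹ = J·C⁻¹·A⁻¹ = kg·m²·s⁻³·A⁻²
kg·m²·s⁻³·A⁻¹ ≠ kg·m²·s⁻³·A⁻², so they cannot be added.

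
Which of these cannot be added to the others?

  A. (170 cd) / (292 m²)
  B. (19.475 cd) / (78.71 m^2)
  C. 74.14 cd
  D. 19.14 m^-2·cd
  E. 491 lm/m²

C.

Dimensions:
  A. [cd] / [m²] = m⁻²·cd
  B. [cd] / [m²] = m⁻²·cd
  C. cd
  D. cd·m⁻² = m⁻²·cd
  E. lm·m⁻² = cd·m⁻² = m⁻²·cd
All reduce to m⁻²·cd except C., which is cd.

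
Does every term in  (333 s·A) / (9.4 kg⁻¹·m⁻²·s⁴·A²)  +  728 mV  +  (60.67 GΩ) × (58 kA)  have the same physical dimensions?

Yes

Reduce each to base SI dimensions:
  (333 s·A) / (9.4 kg⁻¹·m⁻²·s⁴·A²):  [s·A] / [kg⁻¹·m⁻²·s⁴·A²] = kg·m²·s⁻³·A⁻¹
  728 mV:  V = J·C⁻¹ = kg·m²·s⁻³·A⁻¹
  (60.67 GΩ) × (58 kA):  [kg·m²·s⁻³·A⁻²] · [A] = kg·m²·s⁻³·A⁻¹
Every term reduces to kg·m²·s⁻³·A⁻¹.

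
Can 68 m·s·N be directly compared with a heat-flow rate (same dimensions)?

No

Expand each in SI base units:
  68 m·s·N:  N·m·s = kg·m·s⁻²·m·s = kg·m²·s⁻¹
  a heat-flow rate:  [heat-flow rate] = kg·m²·s⁻³
kg·m²·s⁻¹ ≠ kg·m²·s⁻³, so they cannot be added.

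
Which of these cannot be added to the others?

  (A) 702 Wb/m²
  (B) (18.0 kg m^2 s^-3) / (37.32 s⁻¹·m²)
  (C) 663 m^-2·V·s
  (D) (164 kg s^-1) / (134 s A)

(B)

Reduce each to base SI dimensions:
  (A) Wb·m⁻² = V·s·m⁻² = kg·s⁻²·A⁻¹
  (B) [kg·m²·s⁻³] / [m²·s⁻¹] = kg·s⁻²
  (C) V·s·m⁻² = J·C⁻¹·s·m⁻² = kg·s⁻²·A⁻¹
  (D) [kg·s⁻¹] / [s·A] = kg·s⁻²·A⁻¹
All reduce to kg·s⁻²·A⁻¹ except (B), which is kg·s⁻².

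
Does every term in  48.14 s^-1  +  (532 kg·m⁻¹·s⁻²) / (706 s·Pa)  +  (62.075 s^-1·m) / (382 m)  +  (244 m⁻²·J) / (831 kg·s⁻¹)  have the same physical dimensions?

Yes

Work out the base dimensions of each:
  48.14 s^-1:  s⁻¹
  (532 kg·m⁻¹·s⁻²) / (706 s·Pa):  [kg·m⁻¹·s⁻²] / [kg·m⁻¹·s⁻¹] = s⁻¹
  (62.075 s^-1·m) / (382 m):  [m·s⁻¹] / [m] = s⁻¹
  (244 m⁻²·J) / (831 kg·s⁻¹):  [kg·s⁻²] / [kg·s⁻¹] = s⁻¹
Every term reduces to s⁻¹.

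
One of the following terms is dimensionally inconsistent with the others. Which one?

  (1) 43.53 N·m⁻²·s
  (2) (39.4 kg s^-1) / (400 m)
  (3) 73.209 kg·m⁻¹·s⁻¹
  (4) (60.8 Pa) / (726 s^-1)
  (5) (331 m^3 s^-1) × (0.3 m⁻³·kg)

Reduce each to base SI dimensions:
  (1) N·s·m⁻² = kg·m·s⁻²·s·m⁻² = kg·m⁻¹·s⁻¹
  (2) [kg·s⁻¹] / [m] = kg·m⁻¹·s⁻¹
  (3) kg·m⁻¹·s⁻¹
  (4) [kg·m⁻¹·s⁻²] / [s⁻¹] = kg·m⁻¹·s⁻¹
  (5) [m³·s⁻¹] · [kg·m⁻³] = kg·s⁻¹
All reduce to kg·m⁻¹·s⁻¹ except (5), which is kg·s⁻¹.

(5)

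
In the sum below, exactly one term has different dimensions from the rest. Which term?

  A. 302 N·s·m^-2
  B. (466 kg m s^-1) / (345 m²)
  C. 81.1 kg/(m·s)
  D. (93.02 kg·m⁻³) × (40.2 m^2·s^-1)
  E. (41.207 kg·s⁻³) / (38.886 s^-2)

Reduce each to base SI dimensions:
  A. N·s·m⁻² = kg·m·s⁻²·s·m⁻² = kg·m⁻¹·s⁻¹
  B. [kg·m·s⁻¹] / [m²] = kg·m⁻¹·s⁻¹
  C. kg·m⁻¹·s⁻¹
  D. [kg·m⁻³] · [m²·s⁻¹] = kg·m⁻¹·s⁻¹
  E. [kg·s⁻³] / [s⁻²] = kg·s⁻¹
All reduce to kg·m⁻¹·s⁻¹ except E., which is kg·s⁻¹.

E.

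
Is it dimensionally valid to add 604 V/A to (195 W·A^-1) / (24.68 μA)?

Yes

Expand each in SI base units:
  604 V/A:  V·A⁻¹ = J·C⁻¹·A⁻¹ = kg·m²·s⁻³·A⁻²
  (195 W·A^-1) / (24.68 μA):  [kg·m²·s⁻³·A⁻¹] / [A] = kg·m²·s⁻³·A⁻²
Both are kg·m²·s⁻³·A⁻², so they have the same dimensions and can be added.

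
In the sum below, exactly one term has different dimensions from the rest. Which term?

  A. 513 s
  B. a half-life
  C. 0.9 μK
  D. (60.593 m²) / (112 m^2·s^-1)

Expand each in SI base units:
  A. s
  B. [half-life] = s
  C. K
  D. [m²] / [m²·s⁻¹] = s
All reduce to s except C., which is K.

C.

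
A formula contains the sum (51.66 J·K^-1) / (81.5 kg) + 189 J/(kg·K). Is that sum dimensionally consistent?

Yes

In SI base units:
  (51.66 J·K^-1) / (81.5 kg):  [kg·m²·s⁻²·K⁻¹] / [kg] = m²·s⁻²·K⁻¹
  189 J/(kg·K):  J·kg⁻¹·K⁻¹ = N·m·kg⁻¹·K⁻¹ = m²·s⁻²·K⁻¹
Both are m²·s⁻²·K⁻¹, so they have the same dimensions and can be added.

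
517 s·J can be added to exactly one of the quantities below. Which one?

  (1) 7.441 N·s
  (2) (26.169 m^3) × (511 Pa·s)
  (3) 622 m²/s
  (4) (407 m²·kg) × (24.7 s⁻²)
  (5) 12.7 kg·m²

Reference: J·s = N·m·s = kg·m²·s⁻¹.
Each option:
  (1) N·s = kg·m·s⁻²·s = kg·m·s⁻¹
  (2) [m³] · [kg·m⁻¹·s⁻¹] = kg·m²·s⁻¹  ← same
  (3) m²·s⁻¹
  (4) [kg·m²] · [s⁻²] = kg·m²·s⁻²
  (5) kg·m²
Only (2) matches kg·m²·s⁻¹.

(2)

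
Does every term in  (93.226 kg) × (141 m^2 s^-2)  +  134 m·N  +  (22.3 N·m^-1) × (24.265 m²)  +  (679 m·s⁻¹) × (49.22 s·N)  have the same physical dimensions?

Yes

Dimensions:
  (93.226 kg) × (141 m^2 s^-2):  [kg] · [m²·s⁻²] = kg·m²·s⁻²
  134 m·N:  N·m = kg·m·s⁻²·m = kg·m²·s⁻²
  (22.3 N·m^-1) × (24.265 m²):  [kg·s⁻²] · [m²] = kg·m²·s⁻²
  (679 m·s⁻¹) × (49.22 s·N):  [m·s⁻¹] · [kg·m·s⁻¹] = kg·m²·s⁻²
Every term reduces to kg·m²·s⁻².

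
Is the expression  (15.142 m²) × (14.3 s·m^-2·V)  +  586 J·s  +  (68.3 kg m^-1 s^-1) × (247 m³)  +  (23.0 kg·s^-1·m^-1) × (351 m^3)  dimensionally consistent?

No

Expand each in SI base units:
  (15.142 m²) × (14.3 s·m^-2·V):  [m²] · [kg·s⁻²·A⁻¹] = kg·m²·s⁻²·A⁻¹
  586 J·s:  J·s = N·m·s = kg·m²·s⁻¹
  (68.3 kg m^-1 s^-1) × (247 m³):  [kg·m⁻¹·s⁻¹] · [m³] = kg·m²·s⁻¹
  (23.0 kg·s^-1·m^-1) × (351 m^3):  [kg·m⁻¹·s⁻¹] · [m³] = kg·m²·s⁻¹
The terms do not share a single dimension (kg·m²·s⁻²·A⁻¹ vs kg·m²·s⁻¹).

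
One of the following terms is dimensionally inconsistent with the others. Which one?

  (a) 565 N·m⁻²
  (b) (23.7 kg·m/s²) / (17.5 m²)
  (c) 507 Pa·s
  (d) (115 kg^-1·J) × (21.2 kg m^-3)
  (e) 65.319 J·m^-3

(c)

Work out the base dimensions of each:
  (a) N·m⁻² = kg·m·s⁻²·m⁻² = kg·m⁻¹·s⁻²
  (b) [kg·m·s⁻²] / [m²] = kg·m⁻¹·s⁻²
  (c) Pa·s = N·m⁻²·s = kg·m⁻¹·s⁻¹
  (d) [m²·s⁻²] · [kg·m⁻³] = kg·m⁻¹·s⁻²
  (e) J·m⁻³ = N·m·m⁻³ = kg·m⁻¹·s⁻²
All reduce to kg·m⁻¹·s⁻² except (c), which is kg·m⁻¹·s⁻¹.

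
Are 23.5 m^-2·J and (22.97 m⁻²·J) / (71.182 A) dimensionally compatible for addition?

Reduce each to base SI dimensions:
  23.5 m^-2·J:  J·m⁻² = N·m·m⁻² = kg·s⁻²
  (22.97 m⁻²·J) / (71.182 A):  [kg·s⁻²] / [A] = kg·s⁻²·A⁻¹
kg·s⁻² ≠ kg·s⁻²·A⁻¹, so they cannot be added.

No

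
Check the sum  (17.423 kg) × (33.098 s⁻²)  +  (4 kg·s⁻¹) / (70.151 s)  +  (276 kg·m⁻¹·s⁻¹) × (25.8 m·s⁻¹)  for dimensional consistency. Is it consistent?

Yes

Reduce each to base SI dimensions:
  (17.423 kg) × (33.098 s⁻²):  [kg] · [s⁻²] = kg·s⁻²
  (4 kg·s⁻¹) / (70.151 s):  [kg·s⁻¹] / [s] = kg·s⁻²
  (276 kg·m⁻¹·s⁻¹) × (25.8 m·s⁻¹):  [kg·m⁻¹·s⁻¹] · [m·s⁻¹] = kg·s⁻²
Every term reduces to kg·s⁻².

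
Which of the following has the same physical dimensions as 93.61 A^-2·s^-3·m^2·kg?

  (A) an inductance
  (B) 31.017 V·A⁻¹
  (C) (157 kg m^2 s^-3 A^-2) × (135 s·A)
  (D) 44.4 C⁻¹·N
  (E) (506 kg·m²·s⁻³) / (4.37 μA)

(B)

Reference: kg·m²·s⁻³·A⁻².
Each option:
  (A) [inductance] = kg·m²·s⁻²·A⁻²
  (B) V·A⁻¹ = J·C⁻¹·A⁻¹ = kg·m²·s⁻³·A⁻²  ← same
  (C) [kg·m²·s⁻³·A⁻²] · [s·A] = kg·m²·s⁻²·A⁻¹
  (D) N·C⁻¹ = kg·m·s⁻²·(s·A)⁻¹ = kg·m·s⁻³·A⁻¹
  (E) [kg·m²·s⁻³] / [A] = kg·m²·s⁻³·A⁻¹
Only (B) matches kg·m²·s⁻³·A⁻².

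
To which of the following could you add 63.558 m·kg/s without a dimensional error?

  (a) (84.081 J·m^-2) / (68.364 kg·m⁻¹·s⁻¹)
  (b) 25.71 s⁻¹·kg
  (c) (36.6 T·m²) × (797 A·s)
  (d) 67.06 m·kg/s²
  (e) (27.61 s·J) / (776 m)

(e)

Reference: kg·m·s⁻¹.
Each option:
  (a) [kg·s⁻²] / [kg·m⁻¹·s⁻¹] = m·s⁻¹
  (b) kg·s⁻¹
  (c) [kg·m²·s⁻²·A⁻¹] · [s·A] = kg·m²·s⁻¹
  (d) kg·m·s⁻²
  (e) [kg·m²·s⁻¹] / [m] = kg·m·s⁻¹  ← same
Only (e) matches kg·m·s⁻¹.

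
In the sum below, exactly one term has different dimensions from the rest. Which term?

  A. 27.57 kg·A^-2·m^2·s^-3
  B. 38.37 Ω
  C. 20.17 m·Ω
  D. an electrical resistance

C.

Reduce each to base SI dimensions:
  A. kg·m²·s⁻³·A⁻²
  B. Ω = V·A⁻¹ = kg·m²·s⁻³·A⁻²
  C. Ω·m = V·A⁻¹·m = kg·m³·s⁻³·A⁻²
  D. [electrical resistance] = kg·m²·s⁻³·A⁻²
All reduce to kg·m²·s⁻³·A⁻² except C., which is kg·m³·s⁻³·A⁻².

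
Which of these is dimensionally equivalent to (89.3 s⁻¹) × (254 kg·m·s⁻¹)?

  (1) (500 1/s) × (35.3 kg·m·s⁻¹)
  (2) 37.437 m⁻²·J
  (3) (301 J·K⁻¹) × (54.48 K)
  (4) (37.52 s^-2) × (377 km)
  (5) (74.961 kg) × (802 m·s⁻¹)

(1)

Reference: [s⁻¹] · [kg·m·s⁻¹] = kg·m·s⁻².
Each option:
  (1) [s⁻¹] · [kg·m·s⁻¹] = kg·m·s⁻²  ← same
  (2) J·m⁻² = N·m·m⁻² = kg·s⁻²
  (3) [kg·m²·s⁻²·K⁻¹] · [K] = kg·m²·s⁻²
  (4) [s⁻²] · [m] = m·s⁻²
  (5) [kg] · [m·s⁻¹] = kg·m·s⁻¹
Only (1) matches kg·m·s⁻².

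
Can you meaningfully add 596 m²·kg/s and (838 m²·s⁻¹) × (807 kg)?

Yes

In SI base units:
  596 m²·kg/s:  kg·m²·s⁻¹
  (838 m²·s⁻¹) × (807 kg):  [m²·s⁻¹] · [kg] = kg·m²·s⁻¹
Both are kg·m²·s⁻¹, so they have the same dimensions and can be added.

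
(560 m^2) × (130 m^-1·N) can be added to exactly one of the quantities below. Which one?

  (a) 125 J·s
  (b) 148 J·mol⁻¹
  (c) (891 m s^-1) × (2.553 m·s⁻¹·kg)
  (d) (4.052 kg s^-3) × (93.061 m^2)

(c)

Reference: [m²] · [kg·s⁻²] = kg·m²·s⁻².
Each option:
  (a) J·s = N·m·s = kg·m²·s⁻¹
  (b) J·mol⁻¹ = N·m·mol⁻¹ = kg·m²·s⁻²·mol⁻¹
  (c) [m·s⁻¹] · [kg·m·s⁻¹] = kg·m²·s⁻²  ← same
  (d) [kg·s⁻³] · [m²] = kg·m²·s⁻³
Only (c) matches kg·m²·s⁻².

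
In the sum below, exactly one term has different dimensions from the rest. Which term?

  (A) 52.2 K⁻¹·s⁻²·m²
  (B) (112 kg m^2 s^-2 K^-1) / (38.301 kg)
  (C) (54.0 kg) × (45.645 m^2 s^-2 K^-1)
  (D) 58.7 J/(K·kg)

Dimensions:
  (A) m²·s⁻²·K⁻¹
  (B) [kg·m²·s⁻²·K⁻¹] / [kg] = m²·s⁻²·K⁻¹
  (C) [kg] · [m²·s⁻²·K⁻¹] = kg·m²·s⁻²·K⁻¹
  (D) J·kg⁻¹·K⁻¹ = N·m·kg⁻¹·K⁻¹ = m²·s⁻²·K⁻¹
All reduce to m²·s⁻²·K⁻¹ except (C), which is kg·m²·s⁻²·K⁻¹.

(C)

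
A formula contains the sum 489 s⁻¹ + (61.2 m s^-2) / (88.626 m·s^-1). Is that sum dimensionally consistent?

Work out the base dimensions of each:
  489 s⁻¹:  s⁻¹
  (61.2 m s^-2) / (88.626 m·s^-1):  [m·s⁻²] / [m·s⁻¹] = s⁻¹
Both are s⁻¹, so they have the same dimensions and can be added.

Yes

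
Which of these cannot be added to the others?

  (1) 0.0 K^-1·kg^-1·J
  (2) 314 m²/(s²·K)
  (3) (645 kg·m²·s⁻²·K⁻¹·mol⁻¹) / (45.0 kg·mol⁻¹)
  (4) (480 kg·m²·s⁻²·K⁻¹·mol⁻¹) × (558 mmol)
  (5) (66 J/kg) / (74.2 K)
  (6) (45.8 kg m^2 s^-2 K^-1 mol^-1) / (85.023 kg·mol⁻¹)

(4)

Work out the base dimensions of each:
  (1) J·kg⁻¹·K⁻¹ = N·m·kg⁻¹·K⁻¹ = m²·s⁻²·K⁻¹
  (2) m²·s⁻²·K⁻¹
  (3) [kg·m²·s⁻²·K⁻¹·mol⁻¹] / [kg·mol⁻¹] = m²·s⁻²·K⁻¹
  (4) [kg·m²·s⁻²·K⁻¹·mol⁻¹] · [mol] = kg·m²·s⁻²·K⁻¹
  (5) [m²·s⁻²] / [K] = m²·s⁻²·K⁻¹
  (6) [kg·m²·s⁻²·K⁻¹·mol⁻¹] / [kg·mol⁻¹] = m²·s⁻²·K⁻¹
All reduce to m²·s⁻²·K⁻¹ except (4), which is kg·m²·s⁻²·K⁻¹.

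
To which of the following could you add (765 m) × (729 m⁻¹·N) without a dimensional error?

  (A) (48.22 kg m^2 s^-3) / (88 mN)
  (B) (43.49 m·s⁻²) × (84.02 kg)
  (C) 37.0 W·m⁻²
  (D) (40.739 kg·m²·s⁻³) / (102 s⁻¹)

(B)

Reference: [m] · [kg·s⁻²] = kg·m·s⁻².
Each option:
  (A) [kg·m²·s⁻³] / [kg·m·s⁻²] = m·s⁻¹
  (B) [m·s⁻²] · [kg] = kg·m·s⁻²  ← same
  (C) W·m⁻² = J·s⁻¹·m⁻² = kg·s⁻³
  (D) [kg·m²·s⁻³] / [s⁻¹] = kg·m²·s⁻²
Only (B) matches kg·m·s⁻².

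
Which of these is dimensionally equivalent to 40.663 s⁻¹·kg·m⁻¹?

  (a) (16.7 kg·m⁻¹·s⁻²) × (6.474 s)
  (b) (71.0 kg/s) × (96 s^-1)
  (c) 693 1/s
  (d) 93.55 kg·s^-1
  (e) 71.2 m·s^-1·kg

(a)

Reference: kg·m⁻¹·s⁻¹.
Each option:
  (a) [kg·m⁻¹·s⁻²] · [s] = kg·m⁻¹·s⁻¹  ← same
  (b) [kg·s⁻¹] · [s⁻¹] = kg·s⁻²
  (c) s⁻¹
  (d) kg·s⁻¹
  (e) kg·m·s⁻¹
Only (a) matches kg·m⁻¹·s⁻¹.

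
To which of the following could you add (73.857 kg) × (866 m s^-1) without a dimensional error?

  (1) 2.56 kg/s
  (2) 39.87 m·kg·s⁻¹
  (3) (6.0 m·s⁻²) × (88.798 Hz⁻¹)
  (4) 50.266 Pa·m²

(2)

Reference: [kg] · [m·s⁻¹] = kg·m·s⁻¹.
Each option:
  (1) kg·s⁻¹
  (2) kg·m·s⁻¹  ← same
  (3) [m·s⁻²] · [s] = m·s⁻¹
  (4) Pa·m² = N·m⁻²·m² = kg·m·s⁻²
Only (2) matches kg·m·s⁻¹.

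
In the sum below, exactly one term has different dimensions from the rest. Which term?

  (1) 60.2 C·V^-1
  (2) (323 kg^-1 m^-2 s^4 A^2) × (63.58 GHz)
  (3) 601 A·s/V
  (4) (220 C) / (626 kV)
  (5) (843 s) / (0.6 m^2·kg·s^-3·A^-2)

(2)

Expand each in SI base units:
  (1) C·V⁻¹ = s·A·(J·C⁻¹)⁻¹ = kg⁻¹·m⁻²·s⁴·A²
  (2) [kg⁻¹·m⁻²·s⁴·A²] · [s⁻¹] = kg⁻¹·m⁻²·s³·A²
  (3) A·s·V⁻¹ = A·s·(J·C⁻¹)⁻¹ = kg⁻¹·m⁻²·s⁴·A²
  (4) [s·A] / [kg·m²·s⁻³·A⁻¹] = kg⁻¹·m⁻²·s⁴·A²
  (5) [s] / [kg·m²·s⁻³·A⁻²] = kg⁻¹·m⁻²·s⁴·A²
All reduce to kg⁻¹·m⁻²·s⁴·A² except (2), which is kg⁻¹·m⁻²·s³·A².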